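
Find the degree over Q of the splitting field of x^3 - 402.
[K : Q] = 6

The roots of x^3 - 402 are ∛402, ω∛402, ω^2∛402 where ω = e^(2πi/3) is a primitive cube root of unity, so K = Q(∛402, ω). Now [Q(∛402):Q] = 3 (since 402 is not a perfect cube, x^3 - 402 is irreducible) and [Q(ω):Q] = 2. Both 2 and 3 divide [K:Q], and [K:Q] ≤ 3·2 = 6, so [K:Q] = 6. (Equivalently: Q(∛402) ⊂ R but ω ∉ R, so [K : Q(∛402)] = 2.)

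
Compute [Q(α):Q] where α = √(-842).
[Q(α):Q] = 2

[Q(α):Q] equals the degree of the minimal polynomial of α. Here α^2 = -842 and x^2 + 842 is irreducible (d = -842 is squarefree, ≠ 1, hence not a square), so deg(m_α) = 2. Thus [Q(α):Q] = 2.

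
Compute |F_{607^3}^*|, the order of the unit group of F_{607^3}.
|F_{607^3}^*| = 223648542

F_{607^3} has 607^3 = 223648543 elements; its multiplicative group consists of all nonzero elements, so |F_{607^3}^*| = 223648543 - 1 = 223648542. (It is cyclic since any finite subgroup of the multiplicative group of a field is cyclic.)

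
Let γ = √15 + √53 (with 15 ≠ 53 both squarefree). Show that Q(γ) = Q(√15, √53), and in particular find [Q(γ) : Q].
[Q(γ) : Q] = 4 (equivalently, Q(γ) = Q(√15, √53))

Obviously Q(γ) ⊆ Q(√15, √53), and [Q(√15, √53):Q] = 4 (since 15, 53 are distinct squarefree integers > 1 with 795 not a perfect square). To show equality we compute the minimal polynomial of γ. From γ = √15 + √53: γ^2 = 15 + 2√(795) + 53 = 68 + 2√(795), so γ^2 - 68 = 2√(795); squaring, (γ^2 - 68)^2 = 4·795, i.e. γ^4 - 136γ^2 + 4624 - 3180 = 0, i.e. γ^4 - 136γ^2 + 1444 = 0. So γ is a root of x^4 - 136x^2 + 1444. This polynomial is irreducible over Q: it has no rational root (each ±√15 ± √53 is irrational), and any factorization into two quadratics over Q would force √(795) ∈ Q (pairing opposite roots) or √15, √53 ∈ Q (other pairings), all impossible. Hence [Q(γ):Q] = 4 = [Q(√15, √53):Q], so Q(γ) = Q(√15, √53).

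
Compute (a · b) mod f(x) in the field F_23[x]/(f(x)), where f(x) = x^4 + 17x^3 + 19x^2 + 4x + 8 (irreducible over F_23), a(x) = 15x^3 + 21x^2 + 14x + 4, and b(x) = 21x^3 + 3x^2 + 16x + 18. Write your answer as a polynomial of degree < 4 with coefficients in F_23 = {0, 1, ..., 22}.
a · b ≡ 15x^3 + 4x^2 + x + 14 (mod f(x))

Multiply in F_23[x]: a(x)·b(x) = (15x^3 + 21x^2 + 14x + 4)·(21x^3 + 3x^2 + 16x + 18) = 16x^6 + 3x^5 + 22x^4 + 19x^3 + 16x^2 + 17x + 3. This has degree ≥ 4, so divide by f(x) over F_23: 16x^6 + 3x^5 + 22x^4 + 19x^3 + 16x^2 + 17x + 3 = (16x^2 + 7x + 13)·(x^4 + 17x^3 + 19x^2 + 4x + 8) + (15x^3 + 4x^2 + x + 14). Hence a·b ≡ 15x^3 + 4x^2 + x + 14 (mod f). (F_23[x]/(f) is a field with 23^4 = 279841 elements since f is irreducible of degree 4.)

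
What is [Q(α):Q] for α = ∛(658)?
[Q(α):Q] = 3

The minimal polynomial of α is x^3 - 658, irreducible over Q since 658 is not a perfect cube (so x^3 - 658 has no rational root). Hence [Q(α):Q] = deg(m_α) = 3.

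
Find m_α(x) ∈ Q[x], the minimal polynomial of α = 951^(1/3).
m_α(x) = x^3 - 951

α satisfies α^3 = 951, so x^3 - 951 annihilates α. By the rational root test, a rational root p/q (in lowest terms) of x^3 - 951 would satisfy p^3 = 951 q^3, forcing q = 1 and p^3 = 951; but 951 is not a perfect cube, contradiction. A monic cubic over Q with no rational root is irreducible (any nontrivial factorization would include a linear factor). Hence x^3 - 951 is the minimal polynomial of α, and in particular [Q(α):Q] = 3.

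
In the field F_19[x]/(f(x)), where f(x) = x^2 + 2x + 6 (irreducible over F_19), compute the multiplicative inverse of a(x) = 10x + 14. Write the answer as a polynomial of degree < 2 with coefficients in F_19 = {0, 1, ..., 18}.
a(x)^(-1) ≡ 3x + 17 (mod f(x))

Since f is irreducible over F_19, F_19[x]/(f) is a field and a(x) ≠ 0 has an inverse. Apply the extended Euclidean algorithm to f(x) and a(x) in F_19[x]: f(x) = (2x + 5)·a(x) + (12). The last nonzero remainder is the constant 12 = gcd(f, a) in F_19. Back-substituting through the division chain expresses 12 = s(x)·a(x) + t(x)·f(x) with s(x) ≡ 17x + 14 (mod f), so (17x + 14)·a(x) ≡ 12 (mod f). Multiplying by 12^(-1) ≡ 8 in F_19 gives a(x)^(-1) ≡ 8·(17x + 14) ≡ 3x + 17 (mod f). Check: (10x + 14)·(3x + 17) = 11x^2 + 3x + 10 ≡ 1 (mod x^2 + 2x + 6).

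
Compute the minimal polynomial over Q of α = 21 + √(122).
m_α(x) = x^2 - 42x + 319

From α - 21 = √(122), squaring gives (α - 21)^2 = 122, i.e. α^2 - 42α + 441 = 122, so α^2 - 42α + 319 = 0. The discriminant of x^2 - 42x + 319 is (-42)^2 - 4·(319) = 1764 - 1276 = 488, and 4·(122) is not a perfect square in Q since 122 is squarefree and ≠ 1. Hence x^2 - 42x + 319 is irreducible over Q and is the minimal polynomial of α.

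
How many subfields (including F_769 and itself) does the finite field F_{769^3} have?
F_{769^3} has 2 subfields

The subfields of F_{p^n} are exactly the fields F_{p^d} for d | n (each is the fixed field of the unique index-d subgroup of Gal(F_{p^n}/F_p) ≅ Z/nZ). The divisors of n = 3 are {1, 3}, giving 2 subfields: F_{769^1}, F_{769^3}.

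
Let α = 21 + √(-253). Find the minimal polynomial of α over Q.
m_α(x) = x^2 - 42x + 694

From α - 21 = √(-253), squaring gives (α - 21)^2 = -253, i.e. α^2 - 42α + 441 = -253, so α^2 - 42α + 694 = 0. The discriminant of x^2 - 42x + 694 is (-42)^2 - 4·(694) = 1764 - 2776 = -1012, and 4·(-253) is not a perfect square in Q since -253 is squarefree and ≠ 1. Hence x^2 - 42x + 694 is irreducible over Q and is the minimal polynomial of α.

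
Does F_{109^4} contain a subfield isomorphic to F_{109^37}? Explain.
No: F_{109^37} is not a subfield of F_{109^4}

F_{p^m} embeds in F_{p^n} iff m | n. Here 37 ∤ 4 (since 4 = 0·37 + 4 with remainder 4 ≠ 0), so F_{109^37} is not a subfield of F_{109^4}. Equivalently: if it were, the tower law would give 37 = [F_{109^37}:F_109] dividing [F_{109^4}:F_109] = 4, contradiction.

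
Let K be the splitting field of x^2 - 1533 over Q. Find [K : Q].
[K : Q] = 2

f(x) = x^2 - 1533 factors as (x - √1533)(x + √1533). The splitting field is K = Q(√1533). Since 1533 is squarefree and > 1, it is not a perfect square, so x^2 - 1533 is irreducible over Q and [Q(√1533) : Q] = 2. Hence [K : Q] = 2.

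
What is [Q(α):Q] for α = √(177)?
[Q(α):Q] = 2

[Q(α):Q] equals the degree of the minimal polynomial of α. Here α^2 = 177 and x^2 - 177 is irreducible (d = 177 is squarefree, ≠ 1, hence not a square), so deg(m_α) = 2. Thus [Q(α):Q] = 2.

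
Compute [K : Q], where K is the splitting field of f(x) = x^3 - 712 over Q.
[K : Q] = 6

The roots of x^3 - 712 are ∛712, ω∛712, ω^2∛712 where ω = e^(2πi/3) is a primitive cube root of unity, so K = Q(∛712, ω). Now [Q(∛712):Q] = 3 (since 712 is not a perfect cube, x^3 - 712 is irreducible) and [Q(ω):Q] = 2. Both 2 and 3 divide [K:Q], and [K:Q] ≤ 3·2 = 6, so [K:Q] = 6. (Equivalently: Q(∛712) ⊂ R but ω ∉ R, so [K : Q(∛712)] = 2.)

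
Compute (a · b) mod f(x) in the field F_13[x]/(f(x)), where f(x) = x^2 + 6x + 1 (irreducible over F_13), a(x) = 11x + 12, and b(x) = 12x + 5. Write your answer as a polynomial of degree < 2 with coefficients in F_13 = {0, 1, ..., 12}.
a · b ≡ 5x + 6 (mod f(x))

Multiply in F_13[x]: a(x)·b(x) = (11x + 12)·(12x + 5) = 2x^2 + 4x + 8. This has degree ≥ 2, so divide by f(x) over F_13: 2x^2 + 4x + 8 = (2)·(x^2 + 6x + 1) + (5x + 6). Hence a·b ≡ 5x + 6 (mod f). (F_13[x]/(f) is a field with 13^2 = 169 elements since f is irreducible of degree 2.)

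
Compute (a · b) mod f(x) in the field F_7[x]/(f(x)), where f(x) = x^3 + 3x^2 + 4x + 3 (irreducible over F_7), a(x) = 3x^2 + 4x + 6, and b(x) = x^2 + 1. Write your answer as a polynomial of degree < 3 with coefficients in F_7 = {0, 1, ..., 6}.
a · b ≡ 5x^2 + x (mod f(x))

Multiply in F_7[x]: a(x)·b(x) = (3x^2 + 4x + 6)·(x^2 + 1) = 3x^4 + 4x^3 + 2x^2 + 4x + 6. This has degree ≥ 3, so divide by f(x) over F_7: 3x^4 + 4x^3 + 2x^2 + 4x + 6 = (3x + 2)·(x^3 + 3x^2 + 4x + 3) + (5x^2 + x). Hence a·b ≡ 5x^2 + x (mod f). (F_7[x]/(f) is a field with 7^3 = 343 elements since f is irreducible of degree 3.)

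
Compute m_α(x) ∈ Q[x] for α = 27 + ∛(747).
m_α(x) = x^3 - 81x^2 + 2187x - 20430

Set β = α - 27 = ∛(747), so β^3 = 747. Then (α - 27)^3 - 747 = 0, i.e. α is a root of g(x) = (x - 27)^3 - 747 = x^3 - 81x^2 + 2187x - 20430. Since g(x) = h(x - 27) where h(x) = x^3 - 747, and h is irreducible over Q (because 747 is not a perfect cube, so h has no rational root, and a monic cubic with no rational root is irreducible), g is also irreducible (irreducibility is preserved under the substitution x → x - 27). Hence m_α(x) = x^3 - 81x^2 + 2187x - 20430.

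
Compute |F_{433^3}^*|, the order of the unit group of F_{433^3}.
|F_{433^3}^*| = 81182736

F_{433^3} has 433^3 = 81182737 elements; its multiplicative group consists of all nonzero elements, so |F_{433^3}^*| = 81182737 - 1 = 81182736. (It is cyclic since any finite subgroup of the multiplicative group of a field is cyclic.)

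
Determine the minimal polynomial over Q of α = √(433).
m_α(x) = x^2 - 433

α satisfies α^2 - 433 = 0, so x^2 - 433 annihilates α. Since d = 433 is squarefree and ≠ 1, it is not a perfect square in Q, so x^2 - 433 has no rational root and is therefore irreducible over Q (a degree-2 polynomial over a field is irreducible iff it has no root). Hence m_α(x) = x^2 - 433.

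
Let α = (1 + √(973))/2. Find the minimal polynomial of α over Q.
m_α(x) = x^2 - x - 243

From 2α - 1 = √(973), squaring gives (2α - 1)^2 = 973, i.e. 4α^2 - 4α + 1 = 973, so α^2 - α + (1 - 973)/4 = 0. Since 973 ≡ 1 (mod 4), (1 - 973)/4 = -243 ∈ Z. The polynomial x^2 - x - 243 has discriminant 1 - 4·(-243) = 973, which is not a perfect square in Q (d = 973 is squarefree and ≠ 1), so x^2 - x - 243 is irreducible over Q. It is the minimal polynomial of α.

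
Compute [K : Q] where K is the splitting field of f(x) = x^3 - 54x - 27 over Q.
[K : Q] = 6

By the rational root test, any rational root of the monic integer polynomial f(x) = x^3 - 54x - 27 must be an integer dividing the constant term -27, i.e. one of ±{1, 3, 9, 27}. Evaluating: f(1) = -80, f(-1) = 26, f(3) = -162, f(-3) = 108, f(9) = 216, f(-9) = -270, f(27) = 18198, f(-27) = -18252; none is 0, so f has no rational root and is therefore irreducible over Q (a cubic with no linear factor over a field is irreducible). For an irreducible cubic, the Galois group is A_3 or S_3 according as the discriminant disc(f) = -4a^3 - 27b^2 = -4·(-54)^3 - 27·(-27)^2 = 610173 is or is not a square in Q. Here disc(f) = 610173 is not a perfect square in Q, so the Galois group of f over Q is not contained in A_3 and must be all of S_3. The splitting field has degree |S_3| = 6 over Q, so [K : Q] = 6.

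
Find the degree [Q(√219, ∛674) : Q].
[Q(√219, ∛674) : Q] = 6

Let L = Q(√219, ∛674). Since Q(√219) ⊂ L and [Q(√219):Q] = 2, the tower law gives 2 | [L:Q]. Likewise Q(∛674) ⊂ L with [Q(∛674):Q] = 3 (because 674 is not a perfect cube), so 3 | [L:Q]. As gcd(2,3) = 1, [L:Q] is divisible by 6. Conversely L is generated over Q by √219 and ∛674, so [L:Q] ≤ 2·3 = 6. Therefore [Q(√219, ∛674) : Q] = 6.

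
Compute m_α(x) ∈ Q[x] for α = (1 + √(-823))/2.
m_α(x) = x^2 - x + 206

From 2α - 1 = √(-823), squaring gives (2α - 1)^2 = -823, i.e. 4α^2 - 4α + 1 = -823, so α^2 - α + (1 + 823)/4 = 0. Since -823 ≡ 1 (mod 4), (1 + 823)/4 = 206 ∈ Z. The polynomial x^2 - x + 206 has discriminant 1 - 4·(206) = -823, which is not a perfect square in Q (d = -823 is squarefree and ≠ 1), so x^2 - x + 206 is irreducible over Q. It is the minimal polynomial of α.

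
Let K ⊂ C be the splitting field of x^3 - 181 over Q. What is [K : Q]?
[K : Q] = 6

The roots of x^3 - 181 are ∛181, ω∛181, ω^2∛181 where ω = e^(2πi/3) is a primitive cube root of unity, so K = Q(∛181, ω). Now [Q(∛181):Q] = 3 (since 181 is not a perfect cube, x^3 - 181 is irreducible) and [Q(ω):Q] = 2. Both 2 and 3 divide [K:Q], and [K:Q] ≤ 3·2 = 6, so [K:Q] = 6. (Equivalently: Q(∛181) ⊂ R but ω ∉ R, so [K : Q(∛181)] = 2.)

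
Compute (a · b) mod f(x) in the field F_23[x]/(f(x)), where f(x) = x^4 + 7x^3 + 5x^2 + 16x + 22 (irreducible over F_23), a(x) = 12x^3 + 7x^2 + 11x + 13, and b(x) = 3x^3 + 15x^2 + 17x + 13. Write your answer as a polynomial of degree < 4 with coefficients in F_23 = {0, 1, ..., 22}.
a · b ≡ 21x^3 + 18x^2 + 13x + 21 (mod f(x))

Multiply in F_23[x]: a(x)·b(x) = (12x^3 + 7x^2 + 11x + 13)·(3x^3 + 15x^2 + 17x + 13) = 13x^6 + 17x^5 + 20x^4 + 19x^3 + 13x^2 + 19x + 8. This has degree ≥ 4, so divide by f(x) over F_23: 13x^6 + 17x^5 + 20x^4 + 19x^3 + 13x^2 + 19x + 8 = (13x^2 + 18x + 13)·(x^4 + 7x^3 + 5x^2 + 16x + 22) + (21x^3 + 18x^2 + 13x + 21). Hence a·b ≡ 21x^3 + 18x^2 + 13x + 21 (mod f). (F_23[x]/(f) is a field with 23^4 = 279841 elements since f is irreducible of degree 4.)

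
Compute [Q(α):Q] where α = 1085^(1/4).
[Q(α):Q] = 4

α is a root of x^4 - 1085. By Eisenstein's criterion at the prime p = 5 (which divides the constant term 1085 but p^2 = 25 does not, since 1085 is squarefree), x^4 - 1085 is irreducible over Q. Hence [Q(α):Q] = 4.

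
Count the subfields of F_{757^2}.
F_{757^2} has 2 subfields

The subfields of F_{p^n} are exactly the fields F_{p^d} for d | n (each is the fixed field of the unique index-d subgroup of Gal(F_{p^n}/F_p) ≅ Z/nZ). The divisors of n = 2 are {1, 2}, giving 2 subfields: F_{757^1}, F_{757^2}.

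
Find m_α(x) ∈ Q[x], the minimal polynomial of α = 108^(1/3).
m_α(x) = x^3 - 108

α satisfies α^3 = 108, so x^3 - 108 annihilates α. By the rational root test, a rational root p/q (in lowest terms) of x^3 - 108 would satisfy p^3 = 108 q^3, forcing q = 1 and p^3 = 108; but 108 is not a perfect cube, contradiction. A monic cubic over Q with no rational root is irreducible (any nontrivial factorization would include a linear factor). Hence x^3 - 108 is the minimal polynomial of α, and in particular [Q(α):Q] = 3.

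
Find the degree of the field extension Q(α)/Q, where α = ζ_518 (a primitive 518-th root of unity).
[Q(α):Q] = 216

The minimal polynomial of ζ_518 over Q is the 518-th cyclotomic polynomial Φ_518(x), which is irreducible over Q and has degree φ(518) = 216. Hence [Q(α):Q] = φ(518) = 216.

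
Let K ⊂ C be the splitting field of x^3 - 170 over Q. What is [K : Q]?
[K : Q] = 6

The roots of x^3 - 170 are ∛170, ω∛170, ω^2∛170 where ω = e^(2πi/3) is a primitive cube root of unity, so K = Q(∛170, ω). Now [Q(∛170):Q] = 3 (since 170 is not a perfect cube, x^3 - 170 is irreducible) and [Q(ω):Q] = 2. Both 2 and 3 divide [K:Q], and [K:Q] ≤ 3·2 = 6, so [K:Q] = 6. (Equivalently: Q(∛170) ⊂ R but ω ∉ R, so [K : Q(∛170)] = 2.)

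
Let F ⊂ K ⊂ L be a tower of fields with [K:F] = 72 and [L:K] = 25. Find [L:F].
[L:F] = 1800

The tower law says that for any tower of field extensions F ⊂ K ⊂ L with finite degrees, [L:F] = [L:K] · [K:F]. Here this gives [L:F] = 25 · 72 = 1800.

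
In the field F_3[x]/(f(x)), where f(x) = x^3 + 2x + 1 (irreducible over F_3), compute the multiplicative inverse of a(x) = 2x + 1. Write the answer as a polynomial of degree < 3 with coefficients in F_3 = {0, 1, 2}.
a(x)^(-1) ≡ x^2 + x (mod f(x))

Since f is irreducible over F_3, F_3[x]/(f) is a field and a(x) ≠ 0 has an inverse. Apply the extended Euclidean algorithm to f(x) and a(x) in F_3[x]: f(x) = (2x^2 + 2x)·a(x) + (1). The last nonzero remainder is the constant 1 = gcd(f, a) in F_3. Back-substituting through the division chain expresses 1 = s(x)·a(x) + t(x)·f(x) with s(x) ≡ x^2 + x (mod f), so a(x)^(-1) ≡ s(x) = x^2 + x (mod f). Check: (2x + 1)·(x^2 + x) = 2x^3 + x ≡ 1 (mod x^3 + 2x + 1).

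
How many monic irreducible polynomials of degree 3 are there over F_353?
There are 14662208 monic irreducible polynomials of degree 3 over F_353

Each element of F_{353^3} that lies in no proper subfield is a root of exactly one monic irreducible of degree 3 over F_353, and each such polynomial has 3 distinct roots in F_{353^3}. By Möbius inversion the count is N_353(3) = (1/3) Σ_{d|3} μ(3/d) · 353^d = (1/3)(μ(3)·353^1 + μ(1)·353^3) = 43986624/3 = 14662208.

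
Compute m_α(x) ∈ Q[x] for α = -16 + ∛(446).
m_α(x) = x^3 + 48x^2 + 768x + 3650

Set β = α + 16 = ∛(446), so β^3 = 446. Then (α + 16)^3 - 446 = 0, i.e. α is a root of g(x) = (x + 16)^3 - 446 = x^3 + 48x^2 + 768x + 3650. Since g(x) = h(x + 16) where h(x) = x^3 - 446, and h is irreducible over Q (because 446 is not a perfect cube, so h has no rational root, and a monic cubic with no rational root is irreducible), g is also irreducible (irreducibility is preserved under the substitution x → x + 16). Hence m_α(x) = x^3 + 48x^2 + 768x + 3650.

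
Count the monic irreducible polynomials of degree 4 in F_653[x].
There are 45456052218 monic irreducible polynomials of degree 4 over F_653

Each element of F_{653^4} that lies in no proper subfield is a root of exactly one monic irreducible of degree 4 over F_653, and each such polynomial has 4 distinct roots in F_{653^4}. By Möbius inversion the count is N_653(4) = (1/4) Σ_{d|4} μ(4/d) · 653^d = (1/4)(μ(4)·653^1 + μ(2)·653^2 + μ(1)·653^4) = 181824208872/4 = 45456052218.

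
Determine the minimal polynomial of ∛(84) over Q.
m_α(x) = x^3 - 84

α satisfies α^3 = 84, so x^3 - 84 annihilates α. By the rational root test, a rational root p/q (in lowest terms) of x^3 - 84 would satisfy p^3 = 84 q^3, forcing q = 1 and p^3 = 84; but 84 is not a perfect cube, contradiction. A monic cubic over Q with no rational root is irreducible (any nontrivial factorization would include a linear factor). Hence x^3 - 84 is the minimal polynomial of α, and in particular [Q(α):Q] = 3.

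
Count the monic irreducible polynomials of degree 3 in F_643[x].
There are 88615688 monic irreducible polynomials of degree 3 over F_643

Each element of F_{643^3} that lies in no proper subfield is a root of exactly one monic irreducible of degree 3 over F_643, and each such polynomial has 3 distinct roots in F_{643^3}. By Möbius inversion the count is N_643(3) = (1/3) Σ_{d|3} μ(3/d) · 643^d = (1/3)(μ(3)·643^1 + μ(1)·643^3) = 265847064/3 = 88615688.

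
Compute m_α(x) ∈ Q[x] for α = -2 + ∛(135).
m_α(x) = x^3 + 6x^2 + 12x - 127

Set β = α + 2 = ∛(135), so β^3 = 135. Then (α + 2)^3 - 135 = 0, i.e. α is a root of g(x) = (x + 2)^3 - 135 = x^3 + 6x^2 + 12x - 127. Since g(x) = h(x + 2) where h(x) = x^3 - 135, and h is irreducible over Q (because 135 is not a perfect cube, so h has no rational root, and a monic cubic with no rational root is irreducible), g is also irreducible (irreducibility is preserved under the substitution x → x + 2). Hence m_α(x) = x^3 + 6x^2 + 12x - 127.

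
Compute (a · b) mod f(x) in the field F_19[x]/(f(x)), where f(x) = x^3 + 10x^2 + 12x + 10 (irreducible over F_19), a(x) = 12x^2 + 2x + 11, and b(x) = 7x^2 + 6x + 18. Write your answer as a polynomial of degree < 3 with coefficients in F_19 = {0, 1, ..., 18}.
a · b ≡ 16x^2 + 7x + 5 (mod f(x))

Multiply in F_19[x]: a(x)·b(x) = (12x^2 + 2x + 11)·(7x^2 + 6x + 18) = 8x^4 + 10x^3 + x^2 + 7x + 8. This has degree ≥ 3, so divide by f(x) over F_19: 8x^4 + 10x^3 + x^2 + 7x + 8 = (8x + 6)·(x^3 + 10x^2 + 12x + 10) + (16x^2 + 7x + 5). Hence a·b ≡ 16x^2 + 7x + 5 (mod f). (F_19[x]/(f) is a field with 19^3 = 6859 elements since f is irreducible of degree 3.)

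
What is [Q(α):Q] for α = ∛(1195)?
[Q(α):Q] = 3

The minimal polynomial of α is x^3 - 1195, irreducible over Q since 1195 is not a perfect cube (so x^3 - 1195 has no rational root). Hence [Q(α):Q] = deg(m_α) = 3.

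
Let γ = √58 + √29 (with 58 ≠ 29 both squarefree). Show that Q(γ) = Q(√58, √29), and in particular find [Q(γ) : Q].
[Q(γ) : Q] = 4 (equivalently, Q(γ) = Q(√58, √29))

Obviously Q(γ) ⊆ Q(√58, √29), and [Q(√58, √29):Q] = 4 (since 58, 29 are distinct squarefree integers > 1 with 1682 not a perfect square). To show equality we compute the minimal polynomial of γ. From γ = √58 + √29: γ^2 = 58 + 2√(1682) + 29 = 87 + 2√(1682), so γ^2 - 87 = 2√(1682); squaring, (γ^2 - 87)^2 = 4·1682, i.e. γ^4 - 174γ^2 + 7569 - 6728 = 0, i.e. γ^4 - 174γ^2 + 841 = 0. So γ is a root of x^4 - 174x^2 + 841. This polynomial is irreducible over Q: it has no rational root (each ±√58 ± √29 is irrational), and any factorization into two quadratics over Q would force √(1682) ∈ Q (pairing opposite roots) or √58, √29 ∈ Q (other pairings), all impossible. Hence [Q(γ):Q] = 4 = [Q(√58, √29):Q], so Q(γ) = Q(√58, √29).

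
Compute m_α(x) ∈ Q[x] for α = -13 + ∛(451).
m_α(x) = x^3 + 39x^2 + 507x + 1746

Set β = α + 13 = ∛(451), so β^3 = 451. Then (α + 13)^3 - 451 = 0, i.e. α is a root of g(x) = (x + 13)^3 - 451 = x^3 + 39x^2 + 507x + 1746. Since g(x) = h(x + 13) where h(x) = x^3 - 451, and h is irreducible over Q (because 451 is not a perfect cube, so h has no rational root, and a monic cubic with no rational root is irreducible), g is also irreducible (irreducibility is preserved under the substitution x → x + 13). Hence m_α(x) = x^3 + 39x^2 + 507x + 1746.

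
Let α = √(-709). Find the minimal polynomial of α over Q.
m_α(x) = x^2 + 709

α satisfies α^2 + 709 = 0, so x^2 + 709 annihilates α. Since d = -709 is squarefree and ≠ 1, it is not a perfect square in Q, so x^2 + 709 has no rational root and is therefore irreducible over Q (a degree-2 polynomial over a field is irreducible iff it has no root). Hence m_α(x) = x^2 + 709.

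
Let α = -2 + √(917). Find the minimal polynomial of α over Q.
m_α(x) = x^2 + 4x - 913

From α + 2 = √(917), squaring gives (α + 2)^2 = 917, i.e. α^2 + 4α + 4 = 917, so α^2 + 4α - 913 = 0. The discriminant of x^2 + 4x - 913 is (4)^2 - 4·(-913) = 16 + 3652 = 3668, and 4·(917) is not a perfect square in Q since 917 is squarefree and ≠ 1. Hence x^2 + 4x - 913 is irreducible over Q and is the minimal polynomial of α.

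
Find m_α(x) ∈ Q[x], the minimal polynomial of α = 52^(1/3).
m_α(x) = x^3 - 52

α satisfies α^3 = 52, so x^3 - 52 annihilates α. By the rational root test, a rational root p/q (in lowest terms) of x^3 - 52 would satisfy p^3 = 52 q^3, forcing q = 1 and p^3 = 52; but 52 is not a perfect cube, contradiction. A monic cubic over Q with no rational root is irreducible (any nontrivial factorization would include a linear factor). Hence x^3 - 52 is the minimal polynomial of α, and in particular [Q(α):Q] = 3.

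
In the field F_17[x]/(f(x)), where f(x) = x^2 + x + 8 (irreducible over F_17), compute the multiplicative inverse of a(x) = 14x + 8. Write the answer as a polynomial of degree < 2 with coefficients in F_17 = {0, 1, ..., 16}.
a(x)^(-1) ≡ 15x + 4 (mod f(x))

Since f is irreducible over F_17, F_17[x]/(f) is a field and a(x) ≠ 0 has an inverse. Apply the extended Euclidean algorithm to f(x) and a(x) in F_17[x]: f(x) = (11x + 12)·a(x) + (14). The last nonzero remainder is the constant 14 = gcd(f, a) in F_17. Back-substituting through the division chain expresses 14 = s(x)·a(x) + t(x)·f(x) with s(x) ≡ 6x + 5 (mod f), so (6x + 5)·a(x) ≡ 14 (mod f). Multiplying by 14^(-1) ≡ 11 in F_17 gives a(x)^(-1) ≡ 11·(6x + 5) ≡ 15x + 4 (mod f). Check: (14x + 8)·(15x + 4) = 6x^2 + 6x + 15 ≡ 1 (mod x^2 + x + 8).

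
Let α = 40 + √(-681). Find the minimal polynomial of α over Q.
m_α(x) = x^2 - 80x + 2281

From α - 40 = √(-681), squaring gives (α - 40)^2 = -681, i.e. α^2 - 80α + 1600 = -681, so α^2 - 80α + 2281 = 0. The discriminant of x^2 - 80x + 2281 is (-80)^2 - 4·(2281) = 6400 - 9124 = -2724, and 4·(-681) is not a perfect square in Q since -681 is squarefree and ≠ 1. Hence x^2 - 80x + 2281 is irreducible over Q and is the minimal polynomial of α.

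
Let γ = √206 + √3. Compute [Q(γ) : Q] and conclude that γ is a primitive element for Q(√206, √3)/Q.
[Q(γ) : Q] = 4 (equivalently, Q(γ) = Q(√206, √3))

Obviously Q(γ) ⊆ Q(√206, √3), and [Q(√206, √3):Q] = 4 (since 206, 3 are distinct squarefree integers > 1 with 618 not a perfect square). To show equality we compute the minimal polynomial of γ. From γ = √206 + √3: γ^2 = 206 + 2√(618) + 3 = 209 + 2√(618), so γ^2 - 209 = 2√(618); squaring, (γ^2 - 209)^2 = 4·618, i.e. γ^4 - 418γ^2 + 43681 - 2472 = 0, i.e. γ^4 - 418γ^2 + 41209 = 0. So γ is a root of x^4 - 418x^2 + 41209. This polynomial is irreducible over Q: it has no rational root (each ±√206 ± √3 is irrational), and any factorization into two quadratics over Q would force √(618) ∈ Q (pairing opposite roots) or √206, √3 ∈ Q (other pairings), all impossible. Hence [Q(γ):Q] = 4 = [Q(√206, √3):Q], so Q(γ) = Q(√206, √3).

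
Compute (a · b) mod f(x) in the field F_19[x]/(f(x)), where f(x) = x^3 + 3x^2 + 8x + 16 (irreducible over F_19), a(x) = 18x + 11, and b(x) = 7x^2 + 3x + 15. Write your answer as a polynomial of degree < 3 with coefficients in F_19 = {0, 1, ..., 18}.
a · b ≡ 17x + 11 (mod f(x))

Multiply in F_19[x]: a(x)·b(x) = (18x + 11)·(7x^2 + 3x + 15) = 12x^3 + 17x^2 + 18x + 13. This has degree ≥ 3, so divide by f(x) over F_19: 12x^3 + 17x^2 + 18x + 13 = (12)·(x^3 + 3x^2 + 8x + 16) + (17x + 11). Hence a·b ≡ 17x + 11 (mod f). (F_19[x]/(f) is a field with 19^3 = 6859 elements since f is irreducible of degree 3.)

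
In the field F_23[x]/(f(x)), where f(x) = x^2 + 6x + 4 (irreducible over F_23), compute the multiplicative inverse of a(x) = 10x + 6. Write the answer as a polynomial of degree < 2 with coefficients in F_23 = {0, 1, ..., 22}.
a(x)^(-1) ≡ 15x + 12 (mod f(x))

Since f is irreducible over F_23, F_23[x]/(f) is a field and a(x) ≠ 0 has an inverse. Apply the extended Euclidean algorithm to f(x) and a(x) in F_23[x]: f(x) = (7x + 1)·a(x) + (21). The last nonzero remainder is the constant 21 = gcd(f, a) in F_23. Back-substituting through the division chain expresses 21 = s(x)·a(x) + t(x)·f(x) with s(x) ≡ 16x + 22 (mod f), so (16x + 22)·a(x) ≡ 21 (mod f). Multiplying by 21^(-1) ≡ 11 in F_23 gives a(x)^(-1) ≡ 11·(16x + 22) ≡ 15x + 12 (mod f). Check: (10x + 6)·(15x + 12) = 12x^2 + 3x + 3 ≡ 1 (mod x^2 + 6x + 4).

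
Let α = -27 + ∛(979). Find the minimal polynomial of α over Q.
m_α(x) = x^3 + 81x^2 + 2187x + 18704

Set β = α + 27 = ∛(979), so β^3 = 979. Then (α + 27)^3 - 979 = 0, i.e. α is a root of g(x) = (x + 27)^3 - 979 = x^3 + 81x^2 + 2187x + 18704. Since g(x) = h(x + 27) where h(x) = x^3 - 979, and h is irreducible over Q (because 979 is not a perfect cube, so h has no rational root, and a monic cubic with no rational root is irreducible), g is also irreducible (irreducibility is preserved under the substitution x → x + 27). Hence m_α(x) = x^3 + 81x^2 + 2187x + 18704.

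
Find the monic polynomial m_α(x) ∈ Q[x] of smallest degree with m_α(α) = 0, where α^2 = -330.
m_α(x) = x^2 + 330

α satisfies α^2 + 330 = 0, so x^2 + 330 annihilates α. Since d = -330 is squarefree and ≠ 1, it is not a perfect square in Q, so x^2 + 330 has no rational root and is therefore irreducible over Q (a degree-2 polynomial over a field is irreducible iff it has no root). Hence m_α(x) = x^2 + 330.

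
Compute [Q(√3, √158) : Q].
[Q(√3, √158) : Q] = 4

[Q(√3):Q] = 2 (min poly x^2 - 3, irreducible since 3 is squarefree > 1). For the top step, suppose √158 ∈ Q(√3), say √158 = c + d√3 with c, d ∈ Q. Squaring: 158 = c^2 + 3d^2 + 2cd√3. Since √3 ∉ Q this forces 2cd = 0. If d = 0 then √158 = c ∈ Q, contradicting 158 squarefree > 1. If c = 0 then 158 = 3d^2, so 3·158 = (3d)^2 is a perfect square in Q — but 3·158 = 474 is not a perfect square (since 3 and 158 are distinct squarefree integers). Contradiction. Hence √158 ∉ Q(√3), so x^2 - 158 stays irreducible over Q(√3) and [Q(√3, √158) : Q(√3)] = 2. By the tower law, [Q(√3, √158) : Q] = 2 · 2 = 4.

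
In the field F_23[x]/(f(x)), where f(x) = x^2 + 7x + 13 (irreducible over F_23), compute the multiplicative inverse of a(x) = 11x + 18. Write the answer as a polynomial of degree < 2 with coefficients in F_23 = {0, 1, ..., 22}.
a(x)^(-1) ≡ 7x + 2 (mod f(x))

Since f is irreducible over F_23, F_23[x]/(f) is a field and a(x) ≠ 0 has an inverse. Apply the extended Euclidean algorithm to f(x) and a(x) in F_23[x]: f(x) = (21x + 6)·a(x) + (20). The last nonzero remainder is the constant 20 = gcd(f, a) in F_23. Back-substituting through the division chain expresses 20 = s(x)·a(x) + t(x)·f(x) with s(x) ≡ 2x + 17 (mod f), so (2x + 17)·a(x) ≡ 20 (mod f). Multiplying by 20^(-1) ≡ 15 in F_23 gives a(x)^(-1) ≡ 15·(2x + 17) ≡ 7x + 2 (mod f). Check: (11x + 18)·(7x + 2) = 8x^2 + 10x + 13 ≡ 1 (mod x^2 + 7x + 13).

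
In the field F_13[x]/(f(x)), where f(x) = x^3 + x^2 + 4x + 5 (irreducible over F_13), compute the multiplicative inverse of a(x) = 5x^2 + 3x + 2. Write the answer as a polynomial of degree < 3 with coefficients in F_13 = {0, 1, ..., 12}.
a(x)^(-1) ≡ 10x^2 + 12x + 3 (mod f(x))

Since f is irreducible over F_13, F_13[x]/(f) is a field and a(x) ≠ 0 has an inverse. Apply the extended Euclidean algorithm to f(x) and a(x) in F_13[x]: f(x) = (8x + 11)·a(x) + (7x + 9);  a(x) = (10x + 8)·(7x + 9) + (8). The last nonzero remainder is the constant 8 = gcd(f, a) in F_13. Back-substituting through the division chain expresses 8 = s(x)·a(x) + t(x)·f(x) with s(x) ≡ 2x^2 + 5x + 11 (mod f), so (2x^2 + 5x + 11)·a(x) ≡ 8 (mod f). Multiplying by 8^(-1) ≡ 5 in F_13 gives a(x)^(-1) ≡ 5·(2x^2 + 5x + 11) ≡ 10x^2 + 12x + 3 (mod f). Check: (5x^2 + 3x + 2)·(10x^2 + 12x + 3) = 11x^4 + 12x^3 + 6x^2 + 7x + 6 ≡ 1 (mod x^3 + x^2 + 4x + 5).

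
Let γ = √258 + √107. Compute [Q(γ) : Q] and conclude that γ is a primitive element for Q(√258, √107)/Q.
[Q(γ) : Q] = 4 (equivalently, Q(γ) = Q(√258, √107))

Obviously Q(γ) ⊆ Q(√258, √107), and [Q(√258, √107):Q] = 4 (since 258, 107 are distinct squarefree integers > 1 with 27606 not a perfect square). To show equality we compute the minimal polynomial of γ. From γ = √258 + √107: γ^2 = 258 + 2√(27606) + 107 = 365 + 2√(27606), so γ^2 - 365 = 2√(27606); squaring, (γ^2 - 365)^2 = 4·27606, i.e. γ^4 - 730γ^2 + 133225 - 110424 = 0, i.e. γ^4 - 730γ^2 + 22801 = 0. So γ is a root of x^4 - 730x^2 + 22801. This polynomial is irreducible over Q: it has no rational root (each ±√258 ± √107 is irrational), and any factorization into two quadratics over Q would force √(27606) ∈ Q (pairing opposite roots) or √258, √107 ∈ Q (other pairings), all impossible. Hence [Q(γ):Q] = 4 = [Q(√258, √107):Q], so Q(γ) = Q(√258, √107).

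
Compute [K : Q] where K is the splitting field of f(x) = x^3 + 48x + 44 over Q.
[K : Q] = 6

By the rational root test, any rational root of the monic integer polynomial f(x) = x^3 + 48x + 44 must be an integer dividing the constant term 44, i.e. one of ±{1, 2, 4, 11, 22, 44}. Evaluating: f(1) = 93, f(-1) = -5, f(2) = 148, f(-2) = -60, f(4) = 300, f(-4) = -212, f(11) = 1903, f(-11) = -1815, f(22) = 11748, f(-22) = -11660, f(44) = 87340, f(-44) = -87252; none is 0, so f has no rational root and is therefore irreducible over Q (a cubic with no linear factor over a field is irreducible). For an irreducible cubic, the Galois group is A_3 or S_3 according as the discriminant disc(f) = -4a^3 - 27b^2 = -4·(48)^3 - 27·(44)^2 = -494640 is or is not a square in Q. Here disc(f) = -494640 is not a perfect square in Q, so the Galois group of f over Q is not contained in A_3 and must be all of S_3. The splitting field has degree |S_3| = 6 over Q, so [K : Q] = 6.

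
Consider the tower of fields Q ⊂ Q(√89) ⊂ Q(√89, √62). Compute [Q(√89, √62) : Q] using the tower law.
[Q(√89, √62) : Q] = 4

[Q(√89):Q] = 2 (min poly x^2 - 89, irreducible since 89 is squarefree > 1). For the top step, suppose √62 ∈ Q(√89), say √62 = c + d√89 with c, d ∈ Q. Squaring: 62 = c^2 + 89d^2 + 2cd√89. Since √89 ∉ Q this forces 2cd = 0. If d = 0 then √62 = c ∈ Q, contradicting 62 squarefree > 1. If c = 0 then 62 = 89d^2, so 89·62 = (89d)^2 is a perfect square in Q — but 89·62 = 5518 is not a perfect square (since 89 and 62 are distinct squarefree integers). Contradiction. Hence √62 ∉ Q(√89), so x^2 - 62 stays irreducible over Q(√89) and [Q(√89, √62) : Q(√89)] = 2. By the tower law, [Q(√89, √62) : Q] = 2 · 2 = 4.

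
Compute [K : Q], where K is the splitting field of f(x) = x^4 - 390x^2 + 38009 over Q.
[K : Q] = 4

Solving the quadratic in x^2: x^2 = (390 ± √(390^2 - 4·38009))/2 = (390 ± √64)/2 = (390 ± 8)/2, giving x^2 = 199 or x^2 = 191. So f(x) = (x^2 - 199)(x^2 - 191) and the roots of f are ±√199, ±√191. Hence the splitting field is K = Q(√199, √191). Since 199 and 191 are distinct squarefree integers > 1, their product 38009 is not a perfect square, so √191 ∉ Q(√199). By the tower law [K:Q] = [Q(√199,√191):Q(√199)] · [Q(√199):Q] = 2 · 2 = 4.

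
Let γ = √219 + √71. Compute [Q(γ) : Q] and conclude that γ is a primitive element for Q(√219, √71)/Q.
[Q(γ) : Q] = 4 (equivalently, Q(γ) = Q(√219, √71))

Obviously Q(γ) ⊆ Q(√219, √71), and [Q(√219, √71):Q] = 4 (since 219, 71 are distinct squarefree integers > 1 with 15549 not a perfect square). To show equality we compute the minimal polynomial of γ. From γ = √219 + √71: γ^2 = 219 + 2√(15549) + 71 = 290 + 2√(15549), so γ^2 - 290 = 2√(15549); squaring, (γ^2 - 290)^2 = 4·15549, i.e. γ^4 - 580γ^2 + 84100 - 62196 = 0, i.e. γ^4 - 580γ^2 + 21904 = 0. So γ is a root of x^4 - 580x^2 + 21904. This polynomial is irreducible over Q: it has no rational root (each ±√219 ± √71 is irrational), and any factorization into two quadratics over Q would force √(15549) ∈ Q (pairing opposite roots) or √219, √71 ∈ Q (other pairings), all impossible. Hence [Q(γ):Q] = 4 = [Q(√219, √71):Q], so Q(γ) = Q(√219, √71).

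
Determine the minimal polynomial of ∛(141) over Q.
m_α(x) = x^3 - 141

α satisfies α^3 = 141, so x^3 - 141 annihilates α. By the rational root test, a rational root p/q (in lowest terms) of x^3 - 141 would satisfy p^3 = 141 q^3, forcing q = 1 and p^3 = 141; but 141 is not a perfect cube, contradiction. A monic cubic over Q with no rational root is irreducible (any nontrivial factorization would include a linear factor). Hence x^3 - 141 is the minimal polynomial of α, and in particular [Q(α):Q] = 3.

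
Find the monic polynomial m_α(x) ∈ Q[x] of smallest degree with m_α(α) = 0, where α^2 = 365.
m_α(x) = x^2 - 365

α satisfies α^2 - 365 = 0, so x^2 - 365 annihilates α. Since d = 365 is squarefree and ≠ 1, it is not a perfect square in Q, so x^2 - 365 has no rational root and is therefore irreducible over Q (a degree-2 polynomial over a field is irreducible iff it has no root). Hence m_α(x) = x^2 - 365.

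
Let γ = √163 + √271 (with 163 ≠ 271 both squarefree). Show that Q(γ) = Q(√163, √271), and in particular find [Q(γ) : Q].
[Q(γ) : Q] = 4 (equivalently, Q(γ) = Q(√163, √271))

Obviously Q(γ) ⊆ Q(√163, √271), and [Q(√163, √271):Q] = 4 (since 163, 271 are distinct squarefree integers > 1 with 44173 not a perfect square). To show equality we compute the minimal polynomial of γ. From γ = √163 + √271: γ^2 = 163 + 2√(44173) + 271 = 434 + 2√(44173), so γ^2 - 434 = 2√(44173); squaring, (γ^2 - 434)^2 = 4·44173, i.e. γ^4 - 868γ^2 + 188356 - 176692 = 0, i.e. γ^4 - 868γ^2 + 11664 = 0. So γ is a root of x^4 - 868x^2 + 11664. This polynomial is irreducible over Q: it has no rational root (each ±√163 ± √271 is irrational), and any factorization into two quadratics over Q would force √(44173) ∈ Q (pairing opposite roots) or √163, √271 ∈ Q (other pairings), all impossible. Hence [Q(γ):Q] = 4 = [Q(√163, √271):Q], so Q(γ) = Q(√163, √271).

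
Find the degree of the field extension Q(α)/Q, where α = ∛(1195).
[Q(α):Q] = 3

The minimal polynomial of α is x^3 - 1195, irreducible over Q since 1195 is not a perfect cube (so x^3 - 1195 has no rational root). Hence [Q(α):Q] = deg(m_α) = 3.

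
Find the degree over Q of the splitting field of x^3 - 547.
[K : Q] = 6

The roots of x^3 - 547 are ∛547, ω∛547, ω^2∛547 where ω = e^(2πi/3) is a primitive cube root of unity, so K = Q(∛547, ω). Now [Q(∛547):Q] = 3 (since 547 is not a perfect cube, x^3 - 547 is irreducible) and [Q(ω):Q] = 2. Both 2 and 3 divide [K:Q], and [K:Q] ≤ 3·2 = 6, so [K:Q] = 6. (Equivalently: Q(∛547) ⊂ R but ω ∉ R, so [K : Q(∛547)] = 2.)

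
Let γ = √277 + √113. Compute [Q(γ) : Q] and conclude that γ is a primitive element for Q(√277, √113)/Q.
[Q(γ) : Q] = 4 (equivalently, Q(γ) = Q(√277, √113))

Obviously Q(γ) ⊆ Q(√277, √113), and [Q(√277, √113):Q] = 4 (since 277, 113 are distinct squarefree integers > 1 with 31301 not a perfect square). To show equality we compute the minimal polynomial of γ. From γ = √277 + √113: γ^2 = 277 + 2√(31301) + 113 = 390 + 2√(31301), so γ^2 - 390 = 2√(31301); squaring, (γ^2 - 390)^2 = 4·31301, i.e. γ^4 - 780γ^2 + 152100 - 125204 = 0, i.e. γ^4 - 780γ^2 + 26896 = 0. So γ is a root of x^4 - 780x^2 + 26896. This polynomial is irreducible over Q: it has no rational root (each ±√277 ± √113 is irrational), and any factorization into two quadratics over Q would force √(31301) ∈ Q (pairing opposite roots) or √277, √113 ∈ Q (other pairings), all impossible. Hence [Q(γ):Q] = 4 = [Q(√277, √113):Q], so Q(γ) = Q(√277, √113).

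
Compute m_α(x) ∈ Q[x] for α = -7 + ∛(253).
m_α(x) = x^3 + 21x^2 + 147x + 90

Set β = α + 7 = ∛(253), so β^3 = 253. Then (α + 7)^3 - 253 = 0, i.e. α is a root of g(x) = (x + 7)^3 - 253 = x^3 + 21x^2 + 147x + 90. Since g(x) = h(x + 7) where h(x) = x^3 - 253, and h is irreducible over Q (because 253 is not a perfect cube, so h has no rational root, and a monic cubic with no rational root is irreducible), g is also irreducible (irreducibility is preserved under the substitution x → x + 7). Hence m_α(x) = x^3 + 21x^2 + 147x + 90.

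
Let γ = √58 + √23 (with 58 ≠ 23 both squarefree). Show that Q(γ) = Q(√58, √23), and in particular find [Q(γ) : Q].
[Q(γ) : Q] = 4 (equivalently, Q(γ) = Q(√58, √23))

Obviously Q(γ) ⊆ Q(√58, √23), and [Q(√58, √23):Q] = 4 (since 58, 23 are distinct squarefree integers > 1 with 1334 not a perfect square). To show equality we compute the minimal polynomial of γ. From γ = √58 + √23: γ^2 = 58 + 2√(1334) + 23 = 81 + 2√(1334), so γ^2 - 81 = 2√(1334); squaring, (γ^2 - 81)^2 = 4·1334, i.e. γ^4 - 162γ^2 + 6561 - 5336 = 0, i.e. γ^4 - 162γ^2 + 1225 = 0. So γ is a root of x^4 - 162x^2 + 1225. This polynomial is irreducible over Q: it has no rational root (each ±√58 ± √23 is irrational), and any factorization into two quadratics over Q would force √(1334) ∈ Q (pairing opposite roots) or √58, √23 ∈ Q (other pairings), all impossible. Hence [Q(γ):Q] = 4 = [Q(√58, √23):Q], so Q(γ) = Q(√58, √23).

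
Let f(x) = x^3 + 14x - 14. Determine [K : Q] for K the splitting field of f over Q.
[K : Q] = 6

By the rational root test, any rational root of the monic integer polynomial f(x) = x^3 + 14x - 14 must be an integer dividing the constant term -14, i.e. one of ±{1, 2, 7, 14}. Evaluating: f(1) = 1, f(-1) = -29, f(2) = 22, f(-2) = -50, f(7) = 427, f(-7) = -455, f(14) = 2926, f(-14) = -2954; none is 0, so f has no rational root and is therefore irreducible over Q (a cubic with no linear factor over a field is irreducible). For an irreducible cubic, the Galois group is A_3 or S_3 according as the discriminant disc(f) = -4a^3 - 27b^2 = -4·(14)^3 - 27·(-14)^2 = -16268 is or is not a square in Q. Here disc(f) = -16268 is not a perfect square in Q, so the Galois group of f over Q is not contained in A_3 and must be all of S_3. The splitting field has degree |S_3| = 6 over Q, so [K : Q] = 6.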